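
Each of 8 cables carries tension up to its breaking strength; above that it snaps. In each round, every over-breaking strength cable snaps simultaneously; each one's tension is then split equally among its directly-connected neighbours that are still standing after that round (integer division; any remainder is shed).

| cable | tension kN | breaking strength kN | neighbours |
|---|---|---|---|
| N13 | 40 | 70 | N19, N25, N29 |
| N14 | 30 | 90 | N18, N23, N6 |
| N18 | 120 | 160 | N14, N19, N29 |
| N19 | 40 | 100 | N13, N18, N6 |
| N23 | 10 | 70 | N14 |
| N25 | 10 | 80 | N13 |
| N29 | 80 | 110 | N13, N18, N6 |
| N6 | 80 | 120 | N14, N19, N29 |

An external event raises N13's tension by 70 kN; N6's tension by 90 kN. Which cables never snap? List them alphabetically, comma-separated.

N25

Round 1 — N13 at 110 > 70; N6 at 170 > 120. N13, N6 snap.
  N13 sheds 110 kN to N19, N25, N29: 36 each (2 lost).
    N19: 40+36 = 76 ≤ 100
    N25: 10+36 = 46 ≤ 80
    N29: 80+36 = 116 > 110
  N6 sheds 170 kN to N14, N19, N29: 56 each (2 lost).
    N14: 30+56 = 86 ≤ 90
    N19: 76+56 = 132 > 100
    N29: 116+56 = 172 > 110
Round 2 — N19, N29 snap.
  N19 sheds 132 kN to N18: 132 each.
    N18: 120+132 = 252 > 160
  N29 sheds 172 kN to N18: 172 each.
    N18: 252+172 = 424 > 160
Round 3 — N18 snaps.
  N18 sheds 424 kN to N14: 424 each.
    N14: 86+424 = 510 > 90
Round 4 — N14 snaps.
  N14 sheds 510 kN to N23: 510 each.
    N23: 10+510 = 520 > 70
Round 5 — N23 snaps.
  N23 sheds 520 kN: no online neighbours, lost.
No further breaks.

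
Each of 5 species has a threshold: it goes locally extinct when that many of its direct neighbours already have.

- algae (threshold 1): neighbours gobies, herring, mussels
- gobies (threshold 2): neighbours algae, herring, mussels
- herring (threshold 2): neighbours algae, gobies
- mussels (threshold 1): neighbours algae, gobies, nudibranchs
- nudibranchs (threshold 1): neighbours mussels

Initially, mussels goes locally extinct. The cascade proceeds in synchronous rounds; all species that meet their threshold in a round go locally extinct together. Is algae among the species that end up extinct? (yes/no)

Round 1 — mussels goes locally extinct (initial).
Round 2 — checking thresholds:
  algae: 1 of 3 neighbours ≥ 1, goes locally extinct.
  gobies: 1 of 3 neighbours < 2, below threshold.
  nudibranchs: 1 of 1 neighbours ≥ 1, goes locally extinct.
Round 3 — checking thresholds:
  gobies: 2 of 3 neighbours ≥ 2, goes locally extinct.
  herring: 1 of 2 neighbours < 2, below threshold.
Round 4 — checking thresholds:
  herring: 2 of 2 neighbours ≥ 2, goes locally extinct.
Round 5 — no new extinctions; cascade stops.

yes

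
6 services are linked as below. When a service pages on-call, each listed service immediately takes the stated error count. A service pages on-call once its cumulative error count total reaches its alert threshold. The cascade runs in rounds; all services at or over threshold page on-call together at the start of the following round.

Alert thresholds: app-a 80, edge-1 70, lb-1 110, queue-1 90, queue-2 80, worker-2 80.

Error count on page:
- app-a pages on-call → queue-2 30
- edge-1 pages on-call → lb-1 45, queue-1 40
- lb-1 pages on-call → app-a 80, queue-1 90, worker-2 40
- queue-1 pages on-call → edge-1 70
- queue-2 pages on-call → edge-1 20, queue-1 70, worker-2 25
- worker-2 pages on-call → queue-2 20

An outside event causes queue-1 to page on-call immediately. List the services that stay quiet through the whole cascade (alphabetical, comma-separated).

app-a, lb-1, queue-2, worker-2

Round 1 — queue-1 pages on-call (initial).
  edge-1: +70 → 70 ≥ 70
Round 2 — edge-1 pages on-call.
  lb-1: +45 → 45 < 110
No further pages.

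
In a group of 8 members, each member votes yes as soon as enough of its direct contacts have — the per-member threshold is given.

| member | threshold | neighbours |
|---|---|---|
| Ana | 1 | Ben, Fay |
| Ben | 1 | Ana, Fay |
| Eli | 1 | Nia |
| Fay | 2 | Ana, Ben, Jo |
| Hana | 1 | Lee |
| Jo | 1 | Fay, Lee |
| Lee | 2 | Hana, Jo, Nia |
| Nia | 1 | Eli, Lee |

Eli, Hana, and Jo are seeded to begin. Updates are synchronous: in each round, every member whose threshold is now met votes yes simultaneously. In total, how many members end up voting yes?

5

Round 1 — Eli, Hana, Jo vote yes (initial).
Round 2 — checking thresholds:
  Fay: 1 of 3 neighbours < 2, below threshold.
  Lee: 2 of 3 neighbours ≥ 2, votes yes.
  Nia: 1 of 2 neighbours ≥ 1, votes yes.
Round 3 — no new yes votes; cascade stops.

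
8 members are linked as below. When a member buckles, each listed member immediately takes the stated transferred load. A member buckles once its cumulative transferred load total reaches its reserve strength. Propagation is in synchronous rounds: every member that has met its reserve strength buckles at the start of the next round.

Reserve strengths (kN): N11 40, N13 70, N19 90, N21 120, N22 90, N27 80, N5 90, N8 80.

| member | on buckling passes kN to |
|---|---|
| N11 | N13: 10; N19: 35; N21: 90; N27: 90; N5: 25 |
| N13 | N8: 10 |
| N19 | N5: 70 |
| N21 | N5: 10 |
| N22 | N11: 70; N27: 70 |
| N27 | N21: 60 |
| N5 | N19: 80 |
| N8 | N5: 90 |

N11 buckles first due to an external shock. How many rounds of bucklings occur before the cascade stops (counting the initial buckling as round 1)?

3

Round 1 — N11 buckles (initial).
  N13: +10 → 10 < 70
  N19: +35 → 35 < 90
  N21: +90 → 90 < 120
  N27: +90 → 90 ≥ 80
  N5: +25 → 25 < 90
Round 2 — N27 buckles.
  N21: +60 → 150 ≥ 120
Round 3 — N21 buckles.
  N5: +10 → 35 < 90
No further bucklings.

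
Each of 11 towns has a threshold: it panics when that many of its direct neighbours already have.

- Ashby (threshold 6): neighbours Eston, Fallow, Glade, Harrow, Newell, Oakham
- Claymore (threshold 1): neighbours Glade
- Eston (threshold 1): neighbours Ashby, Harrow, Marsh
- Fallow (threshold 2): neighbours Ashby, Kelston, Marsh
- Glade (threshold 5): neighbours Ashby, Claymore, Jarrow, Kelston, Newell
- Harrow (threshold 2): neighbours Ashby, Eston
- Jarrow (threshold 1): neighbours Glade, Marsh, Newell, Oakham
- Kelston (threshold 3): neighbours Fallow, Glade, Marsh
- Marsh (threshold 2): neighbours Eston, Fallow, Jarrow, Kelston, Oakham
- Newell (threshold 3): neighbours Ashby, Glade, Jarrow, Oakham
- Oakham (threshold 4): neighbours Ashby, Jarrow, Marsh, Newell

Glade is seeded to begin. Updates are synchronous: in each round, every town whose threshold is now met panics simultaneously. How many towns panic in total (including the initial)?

3

Round 1 — Glade panics (initial).
Round 2 — checking thresholds:
  Ashby: 1 of 6 neighbours < 6, not yet.
  Claymore: 1 of 1 neighbours ≥ 1, panics.
  Jarrow: 1 of 4 neighbours ≥ 1, panics.
  Kelston: 1 of 3 neighbours < 3, not yet.
  Newell: 1 of 4 neighbours < 3, not yet.
Round 3 — no new panics; cascade stops.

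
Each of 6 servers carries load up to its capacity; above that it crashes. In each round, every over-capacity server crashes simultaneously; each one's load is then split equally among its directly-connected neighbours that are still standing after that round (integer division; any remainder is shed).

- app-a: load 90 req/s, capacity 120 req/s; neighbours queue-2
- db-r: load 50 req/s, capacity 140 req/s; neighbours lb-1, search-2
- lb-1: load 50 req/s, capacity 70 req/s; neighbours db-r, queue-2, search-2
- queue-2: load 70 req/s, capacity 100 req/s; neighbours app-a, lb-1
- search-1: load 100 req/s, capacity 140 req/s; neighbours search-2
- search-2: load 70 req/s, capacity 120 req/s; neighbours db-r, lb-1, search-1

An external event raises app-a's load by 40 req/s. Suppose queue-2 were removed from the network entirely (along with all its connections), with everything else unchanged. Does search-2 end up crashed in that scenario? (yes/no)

no

With queue-2 removed:
Round 1 — app-a at 130 > 120. app-a crashes.
  app-a sheds 130 req/s: no online neighbours, lost.
No further crashes.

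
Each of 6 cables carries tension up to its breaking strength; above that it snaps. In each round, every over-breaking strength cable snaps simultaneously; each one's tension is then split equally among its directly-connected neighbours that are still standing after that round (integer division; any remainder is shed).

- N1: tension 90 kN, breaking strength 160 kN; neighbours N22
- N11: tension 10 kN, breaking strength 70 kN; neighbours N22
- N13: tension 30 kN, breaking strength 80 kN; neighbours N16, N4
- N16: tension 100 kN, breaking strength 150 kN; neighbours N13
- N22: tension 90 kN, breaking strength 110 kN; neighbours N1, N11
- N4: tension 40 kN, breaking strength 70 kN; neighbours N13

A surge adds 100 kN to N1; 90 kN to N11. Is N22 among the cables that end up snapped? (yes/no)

yes

Round 1 — N1 at 190 > 160; N11 at 100 > 70. N1, N11 snap.
  N1 sheds 190 kN to N22: 190 each.
    N22: 90+190 = 280 > 110
  N11 sheds 100 kN to N22: 100 each.
    N22: 280+100 = 380 > 110
Round 2 — N22 snaps.
  N22 sheds 380 kN: no online neighbours, lost.
No further breaks.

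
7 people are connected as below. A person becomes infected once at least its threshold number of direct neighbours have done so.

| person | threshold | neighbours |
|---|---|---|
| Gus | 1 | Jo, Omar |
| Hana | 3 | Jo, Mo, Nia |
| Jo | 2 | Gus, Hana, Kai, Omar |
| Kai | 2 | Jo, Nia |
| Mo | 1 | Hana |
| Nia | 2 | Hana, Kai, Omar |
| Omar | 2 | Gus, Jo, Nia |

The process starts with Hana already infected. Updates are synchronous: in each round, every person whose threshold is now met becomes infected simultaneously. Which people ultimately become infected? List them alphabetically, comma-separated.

Round 1 — Hana becomes infected (initial).
Round 2 — checking thresholds:
  Jo: 1 of 4 neighbours < 2, holds.
  Mo: 1 of 1 neighbours ≥ 1, becomes infected.
  Nia: 1 of 3 neighbours < 2, holds.
Round 3 — no new infections; cascade stops.

Hana, Mo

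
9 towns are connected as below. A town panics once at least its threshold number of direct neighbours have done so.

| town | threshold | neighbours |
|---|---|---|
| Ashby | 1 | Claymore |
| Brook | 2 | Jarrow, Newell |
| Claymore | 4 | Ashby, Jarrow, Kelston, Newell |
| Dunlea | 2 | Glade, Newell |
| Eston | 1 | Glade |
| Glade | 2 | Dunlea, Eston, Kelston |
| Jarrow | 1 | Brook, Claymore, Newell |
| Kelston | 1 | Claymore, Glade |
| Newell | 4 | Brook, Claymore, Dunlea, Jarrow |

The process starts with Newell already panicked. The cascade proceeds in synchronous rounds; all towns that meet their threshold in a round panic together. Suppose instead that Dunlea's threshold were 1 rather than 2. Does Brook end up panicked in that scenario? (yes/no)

With Dunlea's threshold at 1:
Round 1 — Newell panics (initial).
Round 2 — checking thresholds:
  Brook: 1 of 2 neighbours < 2, holds.
  Claymore: 1 of 4 neighbours < 4, holds.
  Dunlea: 1 of 2 neighbours ≥ 1, panics.
  Jarrow: 1 of 3 neighbours ≥ 1, panics.
Round 3 — checking thresholds:
  Brook: 2 of 2 neighbours ≥ 2, panics.
  Claymore: 2 of 4 neighbours < 4, holds.
  Glade: 1 of 3 neighbours < 2, holds.
Round 4 — no new panics; cascade stops.

yes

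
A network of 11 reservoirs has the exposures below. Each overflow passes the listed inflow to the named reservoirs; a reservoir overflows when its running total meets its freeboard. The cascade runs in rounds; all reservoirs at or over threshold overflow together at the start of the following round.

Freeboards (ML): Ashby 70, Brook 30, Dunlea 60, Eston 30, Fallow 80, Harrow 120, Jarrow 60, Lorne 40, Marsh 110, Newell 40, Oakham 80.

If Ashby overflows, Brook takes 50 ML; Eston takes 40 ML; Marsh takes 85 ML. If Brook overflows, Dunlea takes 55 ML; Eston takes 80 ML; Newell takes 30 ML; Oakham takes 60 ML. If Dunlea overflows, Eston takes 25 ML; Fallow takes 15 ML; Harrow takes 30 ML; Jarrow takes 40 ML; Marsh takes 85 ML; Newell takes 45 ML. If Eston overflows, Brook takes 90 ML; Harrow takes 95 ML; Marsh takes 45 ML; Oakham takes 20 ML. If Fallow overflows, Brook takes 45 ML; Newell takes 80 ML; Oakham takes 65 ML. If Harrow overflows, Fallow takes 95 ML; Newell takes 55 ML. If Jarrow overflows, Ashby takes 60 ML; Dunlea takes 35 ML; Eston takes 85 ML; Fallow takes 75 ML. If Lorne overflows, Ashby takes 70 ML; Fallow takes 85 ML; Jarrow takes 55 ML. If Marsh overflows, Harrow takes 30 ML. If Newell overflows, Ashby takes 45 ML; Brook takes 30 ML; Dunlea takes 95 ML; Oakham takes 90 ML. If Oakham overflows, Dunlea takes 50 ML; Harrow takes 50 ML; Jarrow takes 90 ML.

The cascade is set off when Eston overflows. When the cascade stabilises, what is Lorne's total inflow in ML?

Round 1 — Eston overflows (initial).
  Brook: +90 → 90 ≥ 30
  Harrow: +95 → 95 < 120
  Marsh: +45 → 45 < 110
  Oakham: +20 → 20 < 80
Round 2 — Brook overflows.
  Dunlea: +55 → 55 < 60
  Newell: +30 → 30 < 40
  Oakham: +60 → 80 ≥ 80
Round 3 — Oakham overflows.
  Dunlea: +50 → 105 ≥ 60
  Harrow: +50 → 145 ≥ 120
  Jarrow: +90 → 90 ≥ 60
Round 4 — Dunlea, Harrow, Jarrow overflow.
  Ashby: +60 → 60 < 70
  Fallow: +15+95+75 → 185 ≥ 80
  Marsh: +85 → 130 ≥ 110
  Newell: +45+55 → 130 ≥ 40
Round 5 — Fallow, Marsh, Newell overflow.
  Ashby: +45 → 105 ≥ 70
Round 6 — Ashby overflows.
No further overflows.

0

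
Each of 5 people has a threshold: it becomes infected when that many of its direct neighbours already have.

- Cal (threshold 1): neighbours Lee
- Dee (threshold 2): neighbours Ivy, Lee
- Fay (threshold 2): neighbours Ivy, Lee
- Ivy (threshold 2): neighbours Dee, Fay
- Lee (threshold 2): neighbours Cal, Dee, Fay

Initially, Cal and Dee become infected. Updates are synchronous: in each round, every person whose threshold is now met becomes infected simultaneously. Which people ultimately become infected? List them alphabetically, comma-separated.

Round 1 — Cal, Dee become infected (initial).
Round 2 — checking thresholds:
  Ivy: 1 of 2 neighbours < 2, holds.
  Lee: 2 of 3 neighbours ≥ 2, becomes infected.
Round 3 — no new infections; cascade stops.

Cal, Dee, Lee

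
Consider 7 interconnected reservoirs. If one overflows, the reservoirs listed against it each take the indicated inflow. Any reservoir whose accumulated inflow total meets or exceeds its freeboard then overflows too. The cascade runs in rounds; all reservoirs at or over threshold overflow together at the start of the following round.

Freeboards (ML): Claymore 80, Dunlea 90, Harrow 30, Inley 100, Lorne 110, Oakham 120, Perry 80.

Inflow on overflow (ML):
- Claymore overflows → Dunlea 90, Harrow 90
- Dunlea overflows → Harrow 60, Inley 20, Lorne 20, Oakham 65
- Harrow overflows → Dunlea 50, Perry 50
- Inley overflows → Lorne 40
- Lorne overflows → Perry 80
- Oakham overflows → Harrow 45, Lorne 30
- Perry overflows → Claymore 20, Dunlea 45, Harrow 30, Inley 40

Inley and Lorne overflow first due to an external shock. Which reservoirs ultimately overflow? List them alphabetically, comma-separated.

Round 1 — Inley, Lorne overflow (initial).
  Perry: +80 → 80 ≥ 80
Round 2 — Perry overflows.
  Claymore: +20 → 20 < 80
  Dunlea: +45 → 45 < 90
  Harrow: +30 → 30 ≥ 30
Round 3 — Harrow overflows.
  Dunlea: +50 → 95 ≥ 90
Round 4 — Dunlea overflows.
  Oakham: +65 → 65 < 120
No further overflows.

Dunlea, Harrow, Inley, Lorne, Perry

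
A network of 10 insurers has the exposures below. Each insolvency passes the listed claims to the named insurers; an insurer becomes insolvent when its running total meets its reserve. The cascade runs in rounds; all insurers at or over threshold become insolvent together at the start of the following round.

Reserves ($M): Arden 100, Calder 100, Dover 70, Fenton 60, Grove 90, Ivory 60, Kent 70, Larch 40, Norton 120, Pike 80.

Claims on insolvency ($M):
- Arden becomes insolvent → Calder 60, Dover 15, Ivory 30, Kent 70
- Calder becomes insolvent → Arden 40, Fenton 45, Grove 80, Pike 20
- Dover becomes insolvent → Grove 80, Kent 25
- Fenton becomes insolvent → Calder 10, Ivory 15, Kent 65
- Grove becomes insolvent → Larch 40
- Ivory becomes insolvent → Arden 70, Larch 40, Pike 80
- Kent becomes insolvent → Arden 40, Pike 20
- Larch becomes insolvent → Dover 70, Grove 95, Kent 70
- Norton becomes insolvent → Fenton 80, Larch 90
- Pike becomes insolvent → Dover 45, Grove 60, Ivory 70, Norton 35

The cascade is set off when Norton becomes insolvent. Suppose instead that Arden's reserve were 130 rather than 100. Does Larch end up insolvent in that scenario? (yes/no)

yes

With Arden's reserve at 130:
Round 1 — Norton becomes insolvent (initial).
  Fenton: +80 → 80 ≥ 60
  Larch: +90 → 90 ≥ 40
Round 2 — Fenton, Larch become insolvent.
  Calder: +10 → 10 < 100
  Dover: +70 → 70 ≥ 70
  Grove: +95 → 95 ≥ 90
  Ivory: +15 → 15 < 60
  Kent: +65+70 → 135 ≥ 70
Round 3 — Dover, Grove, Kent become insolvent.
  Arden: +40 → 40 < 130
  Pike: +20 → 20 < 80
No further insolvencies.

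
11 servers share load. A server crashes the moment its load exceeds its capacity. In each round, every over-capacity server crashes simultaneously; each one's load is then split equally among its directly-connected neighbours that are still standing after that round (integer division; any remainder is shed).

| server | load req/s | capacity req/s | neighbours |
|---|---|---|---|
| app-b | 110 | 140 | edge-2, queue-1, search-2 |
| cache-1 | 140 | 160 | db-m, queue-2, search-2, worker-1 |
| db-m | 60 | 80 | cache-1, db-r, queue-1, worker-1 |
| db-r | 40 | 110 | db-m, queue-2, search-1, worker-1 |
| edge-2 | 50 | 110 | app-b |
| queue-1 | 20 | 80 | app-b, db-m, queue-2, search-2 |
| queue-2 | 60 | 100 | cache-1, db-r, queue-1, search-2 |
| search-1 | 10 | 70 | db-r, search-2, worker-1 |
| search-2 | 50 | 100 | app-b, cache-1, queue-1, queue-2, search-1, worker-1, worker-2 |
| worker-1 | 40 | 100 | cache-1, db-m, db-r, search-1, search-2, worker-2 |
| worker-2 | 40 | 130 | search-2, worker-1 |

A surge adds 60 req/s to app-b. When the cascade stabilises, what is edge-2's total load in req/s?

106

Round 1 — app-b at 170 > 140. app-b crashes.
  app-b sheds 170 req/s to edge-2, queue-1, search-2: 56 each (2 lost).
    edge-2: 50+56 = 106 ≤ 110
    queue-1: 20+56 = 76 ≤ 80
    search-2: 50+56 = 106 > 100
Round 2 — search-2 crashes.
  search-2 sheds 106 req/s to cache-1, queue-1, queue-2, search-1, worker-1, worker-2: 17 each (4 lost).
    cache-1: 140+17 = 157 ≤ 160
    queue-1: 76+17 = 93 > 80
    queue-2: 60+17 = 77 ≤ 100
    search-1: 10+17 = 27 ≤ 70
    worker-1: 40+17 = 57 ≤ 100
    worker-2: 40+17 = 57 ≤ 130
Round 3 — queue-1 crashes.
  queue-1 sheds 93 req/s to db-m, queue-2: 46 each (1 lost).
    db-m: 60+46 = 106 > 80
    queue-2: 77+46 = 123 > 100
Round 4 — db-m, queue-2 crash.
  db-m sheds 106 req/s to cache-1, db-r, worker-1: 35 each (1 lost).
    cache-1: 157+35 = 192 > 160
    db-r: 40+35 = 75 ≤ 110
    worker-1: 57+35 = 92 ≤ 100
  queue-2 sheds 123 req/s to cache-1, db-r: 61 each (1 lost).
    cache-1: 192+61 = 253 > 160
    db-r: 75+61 = 136 > 110
Round 5 — cache-1, db-r crash.
  cache-1 sheds 253 req/s to worker-1: 253 each.
    worker-1: 92+253 = 345 > 100
  db-r sheds 136 req/s to search-1, worker-1: 68 each.
    search-1: 27+68 = 95 > 70
    worker-1: 345+68 = 413 > 100
Round 6 — search-1, worker-1 crash.
  search-1 sheds 95 req/s: no online neighbours, lost.
  worker-1 sheds 413 req/s to worker-2: 413 each.
    worker-2: 57+413 = 470 > 130
Round 7 — worker-2 crashes.
  worker-2 sheds 470 req/s: no online neighbours, lost.
No further crashes.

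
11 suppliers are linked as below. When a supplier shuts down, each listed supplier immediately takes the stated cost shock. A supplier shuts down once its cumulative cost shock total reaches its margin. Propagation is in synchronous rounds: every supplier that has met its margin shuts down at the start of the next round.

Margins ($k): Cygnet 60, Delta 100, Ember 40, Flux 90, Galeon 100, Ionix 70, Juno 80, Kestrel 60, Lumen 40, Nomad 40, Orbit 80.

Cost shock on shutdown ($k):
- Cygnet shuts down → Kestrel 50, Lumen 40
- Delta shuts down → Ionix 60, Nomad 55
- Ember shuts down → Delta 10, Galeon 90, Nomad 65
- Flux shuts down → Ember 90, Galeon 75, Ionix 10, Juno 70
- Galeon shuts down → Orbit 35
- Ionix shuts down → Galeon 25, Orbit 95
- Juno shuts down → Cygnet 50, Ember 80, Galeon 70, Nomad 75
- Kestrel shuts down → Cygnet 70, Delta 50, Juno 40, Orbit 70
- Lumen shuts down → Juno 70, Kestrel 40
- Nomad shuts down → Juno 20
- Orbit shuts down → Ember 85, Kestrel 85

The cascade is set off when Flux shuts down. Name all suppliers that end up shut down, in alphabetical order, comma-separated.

Ember, Flux, Galeon, Juno, Nomad

Round 1 — Flux shuts down (initial).
  Ember: +90 → 90 ≥ 40
  Galeon: +75 → 75 < 100
  Ionix: +10 → 10 < 70
  Juno: +70 → 70 < 80
Round 2 — Ember shuts down.
  Delta: +10 → 10 < 100
  Galeon: +90 → 165 ≥ 100
  Nomad: +65 → 65 ≥ 40
Round 3 — Galeon, Nomad shut down.
  Juno: +20 → 90 ≥ 80
  Orbit: +35 → 35 < 80
Round 4 — Juno shuts down.
  Cygnet: +50 → 50 < 60
No further shutdowns.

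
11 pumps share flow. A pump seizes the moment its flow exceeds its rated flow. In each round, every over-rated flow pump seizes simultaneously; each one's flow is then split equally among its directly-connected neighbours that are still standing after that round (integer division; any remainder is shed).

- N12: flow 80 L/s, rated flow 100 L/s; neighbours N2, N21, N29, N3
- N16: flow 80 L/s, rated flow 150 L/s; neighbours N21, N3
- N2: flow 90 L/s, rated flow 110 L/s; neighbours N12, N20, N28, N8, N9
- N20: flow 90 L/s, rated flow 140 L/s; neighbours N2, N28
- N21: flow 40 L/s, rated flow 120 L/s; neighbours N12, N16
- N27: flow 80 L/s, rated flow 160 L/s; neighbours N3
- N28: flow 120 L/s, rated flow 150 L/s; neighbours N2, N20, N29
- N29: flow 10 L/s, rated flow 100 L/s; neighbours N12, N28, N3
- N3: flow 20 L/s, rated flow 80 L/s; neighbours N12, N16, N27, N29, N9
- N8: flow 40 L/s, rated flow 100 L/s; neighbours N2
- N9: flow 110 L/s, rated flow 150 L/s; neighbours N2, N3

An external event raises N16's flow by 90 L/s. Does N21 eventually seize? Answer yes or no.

Round 1 — N16 at 170 > 150. N16 seizes.
  N16 sheds 170 L/s to N21, N3: 85 each.
    N21: 40+85 = 125 > 120
    N3: 20+85 = 105 > 80
Round 2 — N21, N3 seize.
  N21 sheds 125 L/s to N12: 125 each.
    N12: 80+125 = 205 > 100
  N3 sheds 105 L/s to N12, N27, N29, N9: 26 each (1 lost).
    N12: 205+26 = 231 > 100
    N27: 80+26 = 106 ≤ 160
    N29: 10+26 = 36 ≤ 100
    N9: 110+26 = 136 ≤ 150
Round 3 — N12 seizes.
  N12 sheds 231 L/s to N2, N29: 115 each (1 lost).
    N2: 90+115 = 205 > 110
    N29: 36+115 = 151 > 100
Round 4 — N2, N29 seize.
  N2 sheds 205 L/s to N20, N28, N8, N9: 51 each (1 lost).
    N20: 90+51 = 141 > 140
    N28: 120+51 = 171 > 150
    N8: 40+51 = 91 ≤ 100
    N9: 136+51 = 187 > 150
  N29 sheds 151 L/s to N28: 151 each.
    N28: 171+151 = 322 > 150
Round 5 — N20, N28, N9 seize.
  N20 sheds 141 L/s: no online neighbours, lost.
  N28 sheds 322 L/s: no online neighbours, lost.
  N9 sheds 187 L/s: no online neighbours, lost.
No further seizures.

yes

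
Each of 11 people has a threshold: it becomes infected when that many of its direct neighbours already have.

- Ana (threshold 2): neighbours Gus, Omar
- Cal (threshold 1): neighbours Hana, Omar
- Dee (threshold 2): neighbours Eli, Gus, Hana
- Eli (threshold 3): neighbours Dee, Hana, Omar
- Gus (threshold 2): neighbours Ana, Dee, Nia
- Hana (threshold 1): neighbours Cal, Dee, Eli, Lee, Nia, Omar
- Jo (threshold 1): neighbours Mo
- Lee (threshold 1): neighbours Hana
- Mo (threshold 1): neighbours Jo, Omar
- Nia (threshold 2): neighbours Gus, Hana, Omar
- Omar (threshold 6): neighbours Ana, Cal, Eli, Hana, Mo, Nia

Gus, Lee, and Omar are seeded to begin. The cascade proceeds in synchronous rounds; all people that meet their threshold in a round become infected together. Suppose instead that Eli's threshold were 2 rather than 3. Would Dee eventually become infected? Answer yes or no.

With Eli's threshold at 2:
Round 1 — Gus, Lee, Omar become infected (initial).
Round 2 — checking thresholds:
  Ana: 2 of 2 neighbours ≥ 2, becomes infected.
  Cal: 1 of 2 neighbours ≥ 1, becomes infected.
  Dee: 1 of 3 neighbours < 2, not yet.
  Eli: 1 of 3 neighbours < 2, not yet.
  Hana: 2 of 6 neighbours ≥ 1, becomes infected.
  Mo: 1 of 2 neighbours ≥ 1, becomes infected.
  Nia: 2 of 3 neighbours ≥ 2, becomes infected.
Round 3 — checking thresholds:
  Dee: 2 of 3 neighbours ≥ 2, becomes infected.
  Eli: 2 of 3 neighbours ≥ 2, becomes infected.
  Jo: 1 of 1 neighbours ≥ 1, becomes infected.
Round 4 — no new infections; cascade stops.

yes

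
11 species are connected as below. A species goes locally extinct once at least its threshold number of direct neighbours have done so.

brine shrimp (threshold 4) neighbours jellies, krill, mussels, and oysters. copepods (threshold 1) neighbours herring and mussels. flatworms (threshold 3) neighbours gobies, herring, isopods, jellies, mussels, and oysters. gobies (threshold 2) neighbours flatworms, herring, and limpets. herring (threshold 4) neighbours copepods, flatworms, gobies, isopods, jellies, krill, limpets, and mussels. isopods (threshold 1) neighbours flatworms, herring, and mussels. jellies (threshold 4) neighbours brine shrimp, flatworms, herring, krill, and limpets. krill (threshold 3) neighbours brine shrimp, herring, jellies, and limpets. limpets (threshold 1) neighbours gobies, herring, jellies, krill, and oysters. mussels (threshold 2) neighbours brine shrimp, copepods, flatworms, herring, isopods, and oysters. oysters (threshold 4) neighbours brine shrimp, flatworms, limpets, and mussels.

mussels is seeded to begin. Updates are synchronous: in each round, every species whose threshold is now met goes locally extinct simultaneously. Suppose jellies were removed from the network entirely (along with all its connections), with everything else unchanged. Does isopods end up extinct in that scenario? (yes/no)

yes

With jellies removed:
Round 1 — mussels goes locally extinct (initial).
Round 2 — checking thresholds:
  brine shrimp: 1 of 3 neighbours < 4, not yet.
  copepods: 1 of 2 neighbours ≥ 1, goes locally extinct.
  flatworms: 1 of 5 neighbours < 3, not yet.
  herring: 1 of 7 neighbours < 4, not yet.
  isopods: 1 of 3 neighbours ≥ 1, goes locally extinct.
  oysters: 1 of 4 neighbours < 4, not yet.
Round 3 — no new extinctions; cascade stops.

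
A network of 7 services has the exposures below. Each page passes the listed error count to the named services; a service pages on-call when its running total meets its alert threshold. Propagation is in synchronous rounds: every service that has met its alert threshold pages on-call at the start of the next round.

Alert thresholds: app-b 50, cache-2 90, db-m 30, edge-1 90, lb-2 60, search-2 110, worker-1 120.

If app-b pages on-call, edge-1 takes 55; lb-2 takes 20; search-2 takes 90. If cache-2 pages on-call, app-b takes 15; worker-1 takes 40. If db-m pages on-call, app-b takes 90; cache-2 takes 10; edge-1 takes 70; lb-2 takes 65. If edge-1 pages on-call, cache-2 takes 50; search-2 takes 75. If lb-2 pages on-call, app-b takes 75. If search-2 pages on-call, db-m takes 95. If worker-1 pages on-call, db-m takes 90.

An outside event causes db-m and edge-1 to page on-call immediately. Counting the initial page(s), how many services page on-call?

5

Round 1 — db-m, edge-1 page on-call (initial).
  app-b: +90 → 90 ≥ 50
  cache-2: +10+50 → 60 < 90
  lb-2: +65 → 65 ≥ 60
  search-2: +75 → 75 < 110
Round 2 — app-b, lb-2 page on-call.
  search-2: +90 → 165 ≥ 110
Round 3 — search-2 pages on-call.
No further pages.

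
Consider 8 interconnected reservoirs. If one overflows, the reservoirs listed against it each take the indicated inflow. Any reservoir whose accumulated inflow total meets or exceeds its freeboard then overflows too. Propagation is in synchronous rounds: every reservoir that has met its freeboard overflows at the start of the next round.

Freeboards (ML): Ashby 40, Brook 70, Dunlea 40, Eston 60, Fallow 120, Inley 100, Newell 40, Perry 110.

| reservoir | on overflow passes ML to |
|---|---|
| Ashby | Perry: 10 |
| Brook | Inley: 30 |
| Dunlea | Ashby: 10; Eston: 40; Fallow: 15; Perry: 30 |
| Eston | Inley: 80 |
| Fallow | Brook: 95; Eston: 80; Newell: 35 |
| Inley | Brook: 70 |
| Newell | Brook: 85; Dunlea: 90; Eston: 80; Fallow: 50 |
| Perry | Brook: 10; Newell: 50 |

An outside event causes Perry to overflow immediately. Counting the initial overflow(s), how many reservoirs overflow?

6

Round 1 — Perry overflows (initial).
  Brook: +10 → 10 < 70
  Newell: +50 → 50 ≥ 40
Round 2 — Newell overflows.
  Brook: +85 → 95 ≥ 70
  Dunlea: +90 → 90 ≥ 40
  Eston: +80 → 80 ≥ 60
  Fallow: +50 → 50 < 120
Round 3 — Brook, Dunlea, Eston overflow.
  Ashby: +10 → 10 < 40
  Fallow: +15 → 65 < 120
  Inley: +30+80 → 110 ≥ 100
Round 4 — Inley overflows.
No further overflows.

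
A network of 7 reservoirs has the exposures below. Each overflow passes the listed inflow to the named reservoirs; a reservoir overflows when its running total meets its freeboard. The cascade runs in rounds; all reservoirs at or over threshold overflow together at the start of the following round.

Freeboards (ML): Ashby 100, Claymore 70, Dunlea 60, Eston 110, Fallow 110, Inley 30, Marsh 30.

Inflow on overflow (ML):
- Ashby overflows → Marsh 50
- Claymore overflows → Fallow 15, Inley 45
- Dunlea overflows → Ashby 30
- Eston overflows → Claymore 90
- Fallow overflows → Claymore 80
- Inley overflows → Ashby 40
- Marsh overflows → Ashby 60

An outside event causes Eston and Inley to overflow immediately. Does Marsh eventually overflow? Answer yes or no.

no

Round 1 — Eston, Inley overflow (initial).
  Ashby: +40 → 40 < 100
  Claymore: +90 → 90 ≥ 70
Round 2 — Claymore overflows.
  Fallow: +15 → 15 < 110
No further overflows.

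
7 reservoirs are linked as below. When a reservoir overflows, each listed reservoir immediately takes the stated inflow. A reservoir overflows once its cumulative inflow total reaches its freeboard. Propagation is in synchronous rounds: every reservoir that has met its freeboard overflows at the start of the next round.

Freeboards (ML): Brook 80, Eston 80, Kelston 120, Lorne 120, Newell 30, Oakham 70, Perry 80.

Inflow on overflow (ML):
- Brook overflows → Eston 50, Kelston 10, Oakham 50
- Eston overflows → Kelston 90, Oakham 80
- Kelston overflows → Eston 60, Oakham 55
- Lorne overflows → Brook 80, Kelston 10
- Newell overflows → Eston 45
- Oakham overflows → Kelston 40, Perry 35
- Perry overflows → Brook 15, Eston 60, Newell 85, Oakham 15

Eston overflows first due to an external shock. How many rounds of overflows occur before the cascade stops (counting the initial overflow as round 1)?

Round 1 — Eston overflows (initial).
  Kelston: +90 → 90 < 120
  Oakham: +80 → 80 ≥ 70
Round 2 — Oakham overflows.
  Kelston: +40 → 130 ≥ 120
  Perry: +35 → 35 < 80
Round 3 — Kelston overflows.
No further overflows.

3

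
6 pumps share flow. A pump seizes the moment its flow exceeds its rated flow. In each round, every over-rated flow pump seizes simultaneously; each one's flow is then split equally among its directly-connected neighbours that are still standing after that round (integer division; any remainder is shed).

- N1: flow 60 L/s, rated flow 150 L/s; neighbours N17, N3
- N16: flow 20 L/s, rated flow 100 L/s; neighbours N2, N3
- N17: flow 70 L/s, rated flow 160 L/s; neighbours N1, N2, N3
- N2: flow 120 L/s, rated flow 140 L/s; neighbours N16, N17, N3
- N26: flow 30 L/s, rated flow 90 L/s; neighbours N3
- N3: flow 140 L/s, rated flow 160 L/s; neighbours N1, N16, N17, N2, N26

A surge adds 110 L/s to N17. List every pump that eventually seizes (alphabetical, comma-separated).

N1, N16, N17, N2, N26, N3

Round 1 — N17 at 180 > 160. N17 seizes.
  N17 sheds 180 L/s to N1, N2, N3: 60 each.
    N1: 60+60 = 120 ≤ 150
    N2: 120+60 = 180 > 140
    N3: 140+60 = 200 > 160
Round 2 — N2, N3 seize.
  N2 sheds 180 L/s to N16: 180 each.
    N16: 20+180 = 200 > 100
  N3 sheds 200 L/s to N1, N16, N26: 66 each (2 lost).
    N1: 120+66 = 186 > 150
    N16: 200+66 = 266 > 100
    N26: 30+66 = 96 > 90
Round 3 — N1, N16, N26 seize.
  N1 sheds 186 L/s: no online neighbours, lost.
  N16 sheds 266 L/s: no online neighbours, lost.
  N26 sheds 96 L/s: no online neighbours, lost.
No further seizures.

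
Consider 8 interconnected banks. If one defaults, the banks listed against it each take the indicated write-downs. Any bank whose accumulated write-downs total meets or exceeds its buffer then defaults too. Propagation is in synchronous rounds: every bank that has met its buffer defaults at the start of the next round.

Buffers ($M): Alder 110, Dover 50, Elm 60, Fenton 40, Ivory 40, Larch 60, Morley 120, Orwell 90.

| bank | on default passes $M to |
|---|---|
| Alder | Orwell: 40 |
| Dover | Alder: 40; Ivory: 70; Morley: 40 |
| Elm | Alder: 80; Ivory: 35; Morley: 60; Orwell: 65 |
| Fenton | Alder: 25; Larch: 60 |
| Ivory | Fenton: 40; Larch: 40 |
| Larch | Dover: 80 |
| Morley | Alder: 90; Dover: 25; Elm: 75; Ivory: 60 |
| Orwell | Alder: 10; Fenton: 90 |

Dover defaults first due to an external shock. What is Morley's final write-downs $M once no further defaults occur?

40

Round 1 — Dover defaults (initial).
  Alder: +40 → 40 < 110
  Ivory: +70 → 70 ≥ 40
  Morley: +40 → 40 < 120
Round 2 — Ivory defaults.
  Fenton: +40 → 40 ≥ 40
  Larch: +40 → 40 < 60
Round 3 — Fenton defaults.
  Alder: +25 → 65 < 110
  Larch: +60 → 100 ≥ 60
Round 4 — Larch defaults.
No further defaults.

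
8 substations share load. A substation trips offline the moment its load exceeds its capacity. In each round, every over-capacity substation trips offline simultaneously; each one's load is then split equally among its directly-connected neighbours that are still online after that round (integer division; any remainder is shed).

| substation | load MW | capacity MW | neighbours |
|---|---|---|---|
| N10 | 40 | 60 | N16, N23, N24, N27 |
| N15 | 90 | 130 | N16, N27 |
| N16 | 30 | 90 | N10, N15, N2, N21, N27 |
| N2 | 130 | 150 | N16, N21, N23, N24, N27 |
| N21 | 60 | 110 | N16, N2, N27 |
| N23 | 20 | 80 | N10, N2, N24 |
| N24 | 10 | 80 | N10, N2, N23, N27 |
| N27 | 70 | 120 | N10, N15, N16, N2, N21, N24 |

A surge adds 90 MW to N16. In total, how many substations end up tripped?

Round 1 — N16 at 120 > 90. N16 trips offline.
  N16 sheds 120 MW to N10, N15, N2, N21, N27: 24 each.
    N10: 40+24 = 64 > 60
    N15: 90+24 = 114 ≤ 130
    N2: 130+24 = 154 > 150
    N21: 60+24 = 84 ≤ 110
    N27: 70+24 = 94 ≤ 120
Round 2 — N10, N2 trip offline.
  N10 sheds 64 MW to N23, N24, N27: 21 each (1 lost).
    N23: 20+21 = 41 ≤ 80
    N24: 10+21 = 31 ≤ 80
    N27: 94+21 = 115 ≤ 120
  N2 sheds 154 MW to N21, N23, N24, N27: 38 each (2 lost).
    N21: 84+38 = 122 > 110
    N23: 41+38 = 79 ≤ 80
    N24: 31+38 = 69 ≤ 80
    N27: 115+38 = 153 > 120
Round 3 — N21, N27 trip offline.
  N21 sheds 122 MW: no online neighbours, lost.
  N27 sheds 153 MW to N15, N24: 76 each (1 lost).
    N15: 114+76 = 190 > 130
    N24: 69+76 = 145 > 80
Round 4 — N15, N24 trip offline.
  N15 sheds 190 MW: no online neighbours, lost.
  N24 sheds 145 MW to N23: 145 each.
    N23: 79+145 = 224 > 80
Round 5 — N23 trips offline.
  N23 sheds 224 MW: no online neighbours, lost.
No further trips.

8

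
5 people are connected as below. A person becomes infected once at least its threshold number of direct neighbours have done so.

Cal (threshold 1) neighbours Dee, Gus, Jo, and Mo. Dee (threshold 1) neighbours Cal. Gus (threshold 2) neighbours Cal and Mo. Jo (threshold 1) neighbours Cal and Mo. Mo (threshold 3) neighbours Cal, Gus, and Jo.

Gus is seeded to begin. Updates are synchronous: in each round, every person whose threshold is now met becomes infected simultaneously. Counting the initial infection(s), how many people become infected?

5

Round 1 — Gus becomes infected (initial).
Round 2 — checking thresholds:
  Cal: 1 of 4 neighbours ≥ 1, becomes infected.
  Mo: 1 of 3 neighbours < 3, below threshold.
Round 3 — checking thresholds:
  Dee: 1 of 1 neighbours ≥ 1, becomes infected.
  Jo: 1 of 2 neighbours ≥ 1, becomes infected.
  Mo: 2 of 3 neighbours < 3, below threshold.
Round 4 — checking thresholds:
  Mo: 3 of 3 neighbours ≥ 3, becomes infected.
Round 5 — no new infections; cascade stops.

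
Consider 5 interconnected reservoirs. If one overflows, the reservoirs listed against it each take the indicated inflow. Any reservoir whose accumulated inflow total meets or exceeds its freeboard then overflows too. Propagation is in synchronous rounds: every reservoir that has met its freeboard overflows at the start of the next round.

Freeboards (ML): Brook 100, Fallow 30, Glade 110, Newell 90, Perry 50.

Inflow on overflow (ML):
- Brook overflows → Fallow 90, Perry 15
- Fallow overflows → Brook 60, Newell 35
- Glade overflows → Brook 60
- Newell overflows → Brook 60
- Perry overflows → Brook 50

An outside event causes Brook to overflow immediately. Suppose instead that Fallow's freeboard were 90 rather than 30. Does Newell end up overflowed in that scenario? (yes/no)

With Fallow's freeboard at 90:
Round 1 — Brook overflows (initial).
  Fallow: +90 → 90 ≥ 90
  Perry: +15 → 15 < 50
Round 2 — Fallow overflows.
  Newell: +35 → 35 < 90
No further overflows.

no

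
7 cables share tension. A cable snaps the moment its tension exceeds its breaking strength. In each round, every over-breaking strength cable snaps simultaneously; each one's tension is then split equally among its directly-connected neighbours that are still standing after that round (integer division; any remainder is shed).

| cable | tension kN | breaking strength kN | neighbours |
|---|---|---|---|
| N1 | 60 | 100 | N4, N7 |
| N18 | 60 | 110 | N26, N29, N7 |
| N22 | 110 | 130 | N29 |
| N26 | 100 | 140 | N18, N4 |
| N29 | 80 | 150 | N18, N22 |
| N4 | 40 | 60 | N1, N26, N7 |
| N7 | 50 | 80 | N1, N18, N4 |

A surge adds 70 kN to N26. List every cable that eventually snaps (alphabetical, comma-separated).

Round 1 — N26 at 170 > 140. N26 snaps.
  N26 sheds 170 kN to N18, N4: 85 each.
    N18: 60+85 = 145 > 110
    N4: 40+85 = 125 > 60
Round 2 — N18, N4 snap.
  N18 sheds 145 kN to N29, N7: 72 each (1 lost).
    N29: 80+72 = 152 > 150
    N7: 50+72 = 122 > 80
  N4 sheds 125 kN to N1, N7: 62 each (1 lost).
    N1: 60+62 = 122 > 100
    N7: 122+62 = 184 > 80
Round 3 — N1, N29, N7 snap.
  N1 sheds 122 kN: no online neighbours, lost.
  N29 sheds 152 kN to N22: 152 each.
    N22: 110+152 = 262 > 130
  N7 sheds 184 kN: no online neighbours, lost.
Round 4 — N22 snaps.
  N22 sheds 262 kN: no online neighbours, lost.
No further breaks.

N1, N18, N22, N26, N29, N4, N7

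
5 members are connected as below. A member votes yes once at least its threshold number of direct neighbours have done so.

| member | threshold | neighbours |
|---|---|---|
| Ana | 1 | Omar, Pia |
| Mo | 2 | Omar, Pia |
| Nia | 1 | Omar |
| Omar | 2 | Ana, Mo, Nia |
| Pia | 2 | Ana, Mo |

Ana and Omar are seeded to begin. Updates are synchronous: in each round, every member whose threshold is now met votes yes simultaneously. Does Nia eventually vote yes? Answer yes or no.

Round 1 — Ana, Omar vote yes (initial).
Round 2 — checking thresholds:
  Mo: 1 of 2 neighbours < 2, holds.
  Nia: 1 of 1 neighbours ≥ 1, votes yes.
  Pia: 1 of 2 neighbours < 2, holds.
Round 3 — no new yes votes; cascade stops.

yes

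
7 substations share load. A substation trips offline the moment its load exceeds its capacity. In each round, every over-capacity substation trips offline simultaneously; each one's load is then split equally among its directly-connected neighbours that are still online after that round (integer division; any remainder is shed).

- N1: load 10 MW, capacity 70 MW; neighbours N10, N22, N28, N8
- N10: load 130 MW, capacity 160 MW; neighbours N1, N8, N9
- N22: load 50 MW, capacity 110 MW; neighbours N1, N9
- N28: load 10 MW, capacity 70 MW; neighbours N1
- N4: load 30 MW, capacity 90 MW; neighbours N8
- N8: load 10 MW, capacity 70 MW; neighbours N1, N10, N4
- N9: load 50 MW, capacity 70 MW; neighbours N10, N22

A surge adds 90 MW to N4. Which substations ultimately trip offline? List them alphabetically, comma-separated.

Round 1 — N4 at 120 > 90. N4 trips offline.
  N4 sheds 120 MW to N8: 120 each.
    N8: 10+120 = 130 > 70
Round 2 — N8 trips offline.
  N8 sheds 130 MW to N1, N10: 65 each.
    N1: 10+65 = 75 > 70
    N10: 130+65 = 195 > 160
Round 3 — N1, N10 trip offline.
  N1 sheds 75 MW to N22, N28: 37 each (1 lost).
    N22: 50+37 = 87 ≤ 110
    N28: 10+37 = 47 ≤ 70
  N10 sheds 195 MW to N9: 195 each.
    N9: 50+195 = 245 > 70
Round 4 — N9 trips offline.
  N9 sheds 245 MW to N22: 245 each.
    N22: 87+245 = 332 > 110
Round 5 — N22 trips offline.
  N22 sheds 332 MW: no online neighbours, lost.
No further trips.

N1, N10, N22, N4, N8, N9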